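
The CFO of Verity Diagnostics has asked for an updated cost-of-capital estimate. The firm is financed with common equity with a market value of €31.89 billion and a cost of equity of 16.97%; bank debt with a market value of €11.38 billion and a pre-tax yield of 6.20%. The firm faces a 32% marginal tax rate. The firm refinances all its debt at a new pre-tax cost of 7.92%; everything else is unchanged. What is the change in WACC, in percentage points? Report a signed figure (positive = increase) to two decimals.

+0.31 pp

Current WACC:
Total capital V = 31.89 + 11.38 = 43.27.
Equity: weight = 31.89/43.27 = 0.7370; cost = 16.97%.
Bank debt: weight = 11.38/43.27 = 0.2630; after-tax cost = 6.2% × (1 − 32%) = 4.2160%.
WACC = 0.7370 × 16.9700% + 0.2630 × 4.2160% = 13.6157%.
After the change:
Total capital V = 31.89 + 11.38 = 43.27.
Equity: weight = 31.89/43.27 = 0.7370; cost = 16.97%.
Bank debt: weight = 11.38/43.27 = 0.2630; after-tax cost = 7.92% × (1 − 32%) = 5.3856%.
WACC = 0.7370 × 16.9700% + 0.2630 × 5.3856% = 13.9233%.
Change in WACC = 13.9233% − 13.6157% = 0.3076 pp.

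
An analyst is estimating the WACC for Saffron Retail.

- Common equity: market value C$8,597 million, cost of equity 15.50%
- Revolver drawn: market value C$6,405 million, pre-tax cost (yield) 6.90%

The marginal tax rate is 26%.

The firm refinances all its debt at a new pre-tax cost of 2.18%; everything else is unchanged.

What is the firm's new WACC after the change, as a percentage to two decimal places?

9.57%

After the change:
Total capital V = 8597 + 6405 = 15002.
Equity: weight = 8597/15002 = 0.5731; cost = 15.5%.
Revolver drawn: weight = 6405/15002 = 0.4269; after-tax cost = 2.18% × (1 − 26%) = 1.6132%.
WACC = 0.5731 × 15.5000% + 0.4269 × 1.6132% = 9.5711%.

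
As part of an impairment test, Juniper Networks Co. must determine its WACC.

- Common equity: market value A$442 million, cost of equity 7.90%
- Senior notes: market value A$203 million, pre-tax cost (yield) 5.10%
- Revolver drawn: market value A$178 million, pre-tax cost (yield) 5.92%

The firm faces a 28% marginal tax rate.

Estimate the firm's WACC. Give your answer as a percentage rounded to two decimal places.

6.07%

Total capital V = 442 + 203 + 178 = 823.
Equity: weight = 442/823 = 0.5371; cost = 7.9%.
Senior notes: weight = 203/823 = 0.2467; after-tax cost = 5.1% × (1 − 28%) = 3.6720%.
Revolver drawn: weight = 178/823 = 0.2163; after-tax cost = 5.92% × (1 − 28%) = 4.2624%.
WACC = 0.5371 × 7.9000% + 0.2467 × 3.6720% + 0.2163 × 4.2624% = 6.0704%.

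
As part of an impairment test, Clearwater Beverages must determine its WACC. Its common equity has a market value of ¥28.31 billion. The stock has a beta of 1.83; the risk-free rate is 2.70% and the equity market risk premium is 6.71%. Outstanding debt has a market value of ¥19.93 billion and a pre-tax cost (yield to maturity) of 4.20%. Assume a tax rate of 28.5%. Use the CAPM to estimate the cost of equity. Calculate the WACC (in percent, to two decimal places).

Cost of equity via CAPM: Re = 2.7% + 1.83 × 6.71% = 14.9793%.
Total capital V = 28.31 + 19.93 = 48.24.
Equity: weight = 28.31/48.24 = 0.5869; cost = 14.9793%.
Debt: weight = 19.93/48.24 = 0.4131; after-tax cost = 4.2% × (1 − 28.5%) = 3.0030%.
WACC = 0.5869 × 14.9793% + 0.4131 × 3.0030% = 10.0314%.

10.03%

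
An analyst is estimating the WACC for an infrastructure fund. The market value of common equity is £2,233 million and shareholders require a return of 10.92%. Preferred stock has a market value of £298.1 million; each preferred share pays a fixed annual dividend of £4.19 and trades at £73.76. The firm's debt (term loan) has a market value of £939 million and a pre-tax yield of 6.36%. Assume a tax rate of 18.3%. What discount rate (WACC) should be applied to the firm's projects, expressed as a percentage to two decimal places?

Cost of preferred: Rp = 4.19 / 73.76 = 5.6806%.
Total capital V = 2233 + 298.1 + 939 = 3470.1.
Equity: weight = 2233/3470.1 = 0.6435; cost = 10.92%.
Preferred: weight = 298.1/3470.1 = 0.0859; cost = 5.6806%.
Term loan: weight = 939/3470.1 = 0.2706; after-tax cost = 6.36% × (1 − 18.3%) = 5.1961%.
WACC = 0.6435 × 10.9200% + 0.0859 × 5.6806% + 0.2706 × 5.1961% = 8.9210%.

8.92%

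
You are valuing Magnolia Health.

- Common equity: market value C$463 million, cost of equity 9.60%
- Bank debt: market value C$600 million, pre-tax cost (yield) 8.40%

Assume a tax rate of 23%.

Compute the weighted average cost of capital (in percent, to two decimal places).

Total capital V = 463 + 600 = 1063.
Equity: weight = 463/1063 = 0.4356; cost = 9.6%.
Bank debt: weight = 600/1063 = 0.5644; after-tax cost = 8.4% × (1 − 23%) = 6.4680%.
WACC = 0.4356 × 9.6000% + 0.5644 × 6.4680% = 7.8322%.

7.83%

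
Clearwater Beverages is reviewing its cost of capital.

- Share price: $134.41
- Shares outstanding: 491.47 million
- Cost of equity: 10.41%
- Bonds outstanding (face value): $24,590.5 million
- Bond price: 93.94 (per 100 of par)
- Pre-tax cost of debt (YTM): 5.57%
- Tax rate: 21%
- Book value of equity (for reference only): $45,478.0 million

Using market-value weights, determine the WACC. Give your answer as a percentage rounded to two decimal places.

8.85%

Market value of equity E = 134.41 × 491.47m = 66058.4827m. Market value of debt D = 24590.5m × 93.94/100 = 23100.3157m.
Total capital V = 66058.4827 + 23100.3157 = 89158.7984.
Equity: weight = 66058.4827/89158.7984 = 0.7409; cost = 10.41%.
Bonds outstanding: weight = 23100.3157/89158.7984 = 0.2591; after-tax cost = 5.57% × (1 − 21%) = 4.4003%.
WACC = 0.7409 × 10.4100% + 0.2591 × 4.4003% = 8.8529%.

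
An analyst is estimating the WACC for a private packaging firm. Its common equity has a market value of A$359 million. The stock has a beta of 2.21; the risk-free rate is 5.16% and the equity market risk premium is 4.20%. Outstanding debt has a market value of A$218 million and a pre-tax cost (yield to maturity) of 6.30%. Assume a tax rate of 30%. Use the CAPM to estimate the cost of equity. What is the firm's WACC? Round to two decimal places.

10.65%

Cost of equity via CAPM: Re = 5.16% + 2.21 × 4.2% = 14.4420%.
Total capital V = 359 + 218 = 577.
Equity: weight = 359/577 = 0.6222; cost = 14.442%.
Debt: weight = 218/577 = 0.3778; after-tax cost = 6.3% × (1 − 30%) = 4.4100%.
WACC = 0.6222 × 14.4420% + 0.3778 × 4.4100% = 10.6517%.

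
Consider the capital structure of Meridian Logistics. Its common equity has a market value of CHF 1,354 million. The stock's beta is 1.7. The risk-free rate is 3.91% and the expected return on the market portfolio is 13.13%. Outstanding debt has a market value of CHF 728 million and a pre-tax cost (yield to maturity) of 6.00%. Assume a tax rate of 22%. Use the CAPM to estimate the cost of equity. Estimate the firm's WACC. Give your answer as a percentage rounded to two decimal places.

14.37%

Market risk premium = 13.13% − 3.91% = 9.22%.
Cost of equity via CAPM: Re = 3.91% + 1.7 × 9.22% = 19.5840%.
Total capital V = 1354 + 728 = 2082.
Equity: weight = 1354/2082 = 0.6503; cost = 19.584%.
Debt: weight = 728/2082 = 0.3497; after-tax cost = 6% × (1 − 22%) = 4.6800%.
WACC = 0.6503 × 19.5840% + 0.3497 × 4.6800% = 14.3726%.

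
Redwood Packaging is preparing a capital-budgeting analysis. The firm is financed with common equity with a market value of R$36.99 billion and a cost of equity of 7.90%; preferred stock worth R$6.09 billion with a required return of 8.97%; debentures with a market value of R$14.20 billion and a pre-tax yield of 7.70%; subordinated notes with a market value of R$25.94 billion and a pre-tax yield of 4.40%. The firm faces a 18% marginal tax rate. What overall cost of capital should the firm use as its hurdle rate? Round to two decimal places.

Total capital V = 36.99 + 6.09 + 14.2 + 25.94 = 83.22.
Equity: weight = 36.99/83.22 = 0.4445; cost = 7.9%.
Preferred: weight = 6.09/83.22 = 0.0732; cost = 8.97%.
Debentures: weight = 14.2/83.22 = 0.1706; after-tax cost = 7.7% × (1 − 18%) = 6.3140%.
Subordinated notes: weight = 25.94/83.22 = 0.3117; after-tax cost = 4.4% × (1 − 18%) = 3.6080%.
WACC = 0.4445 × 7.9000% + 0.0732 × 8.9700% + 0.1706 × 6.3140% + 0.3117 × 3.6080% = 6.3698%.

6.37%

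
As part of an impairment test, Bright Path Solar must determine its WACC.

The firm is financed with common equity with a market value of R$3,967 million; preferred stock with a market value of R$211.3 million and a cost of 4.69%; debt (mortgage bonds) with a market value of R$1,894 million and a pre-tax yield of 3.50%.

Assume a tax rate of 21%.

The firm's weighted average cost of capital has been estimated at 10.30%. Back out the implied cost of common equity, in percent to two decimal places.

14.20%

Total capital V = 3967 + 211.3 + 1894 = 6072.3.
Equity weight = 3967/6072.3 = 0.6533.
Preferred weight = 211.3/6072.3 = 0.0348.
Mortgage bonds weight = 1894/6072.3 = 0.3119.
Debt contribution = 0.3119 × 3.5% × (1 − 21%) = 0.8624%.
Preferred contribution = 0.0348 × 4.69% = 0.1632%.
Required equity contribution = 10.3% − 1.0256% = 9.2744%.
Re = 9.2744% / 0.6533 = 14.1963%.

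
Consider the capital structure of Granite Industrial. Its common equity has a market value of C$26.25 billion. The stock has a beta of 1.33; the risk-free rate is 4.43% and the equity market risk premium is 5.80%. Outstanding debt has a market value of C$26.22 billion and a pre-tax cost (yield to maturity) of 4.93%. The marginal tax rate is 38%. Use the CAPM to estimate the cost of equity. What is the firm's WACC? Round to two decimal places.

7.60%

Cost of equity via CAPM: Re = 4.43% + 1.33 × 5.8% = 12.1440%.
Total capital V = 26.25 + 26.22 = 52.47.
Equity: weight = 26.25/52.47 = 0.5003; cost = 12.144%.
Debt: weight = 26.22/52.47 = 0.4997; after-tax cost = 4.93% × (1 − 38%) = 3.0566%.
WACC = 0.5003 × 12.1440% + 0.4997 × 3.0566% = 7.6029%.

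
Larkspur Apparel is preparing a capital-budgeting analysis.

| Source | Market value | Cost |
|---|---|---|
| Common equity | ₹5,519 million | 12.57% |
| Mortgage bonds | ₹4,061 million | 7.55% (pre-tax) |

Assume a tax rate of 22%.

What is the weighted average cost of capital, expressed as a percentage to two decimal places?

Total capital V = 5519 + 4061 = 9580.
Equity: weight = 5519/9580 = 0.5761; cost = 12.57%.
Mortgage bonds: weight = 4061/9580 = 0.4239; after-tax cost = 7.55% × (1 − 22%) = 5.8890%.
WACC = 0.5761 × 12.5700% + 0.4239 × 5.8890% = 9.7379%.

9.74%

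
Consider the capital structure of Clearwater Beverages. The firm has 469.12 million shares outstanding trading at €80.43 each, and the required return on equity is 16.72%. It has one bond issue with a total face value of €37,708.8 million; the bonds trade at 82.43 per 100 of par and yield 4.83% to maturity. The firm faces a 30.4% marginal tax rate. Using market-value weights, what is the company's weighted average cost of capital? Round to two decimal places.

Market value of equity E = 80.43 × 469.12m = 37731.3216m. Market value of debt D = 37708.8m × 82.43/100 = 31083.36384m.
Total capital V = 37731.3216 + 31083.36384 = 68814.68544.
Equity: weight = 37731.3216/68814.68544 = 0.5483; cost = 16.72%.
Bonds outstanding: weight = 31083.36384/68814.68544 = 0.4517; after-tax cost = 4.83% × (1 − 30.4%) = 3.3617%.
WACC = 0.5483 × 16.7200% + 0.4517 × 3.3617% = 10.6861%.

10.69%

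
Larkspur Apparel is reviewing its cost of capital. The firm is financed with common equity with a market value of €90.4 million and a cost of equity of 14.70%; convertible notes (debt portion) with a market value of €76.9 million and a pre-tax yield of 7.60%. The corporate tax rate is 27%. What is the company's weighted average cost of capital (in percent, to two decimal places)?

Total capital V = 90.4 + 76.9 = 167.3.
Equity: weight = 90.4/167.3 = 0.5403; cost = 14.7%.
Convertible notes (debt portion): weight = 76.9/167.3 = 0.4597; after-tax cost = 7.6% × (1 − 27%) = 5.5480%.
WACC = 0.5403 × 14.7000% + 0.4597 × 5.5480% = 10.4933%.

10.49%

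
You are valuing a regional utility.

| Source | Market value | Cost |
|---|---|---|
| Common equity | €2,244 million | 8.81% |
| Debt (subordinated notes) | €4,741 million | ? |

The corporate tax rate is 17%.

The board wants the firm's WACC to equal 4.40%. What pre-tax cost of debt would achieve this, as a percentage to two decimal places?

Total capital V = 2244 + 4741 = 6985.
Equity weight = 2244/6985 = 0.3213.
Subordinated notes weight = 4741/6985 = 0.6787.
Equity contribution = 0.3213 × 8.81% = 2.8303%.
Remaining for debt = 4.4% − 2.8303% = 1.5697%.
Rd × (1 − 17%) × 0.6787 = 1.5697%  ⇒  Rd = 2.7863%.

2.79%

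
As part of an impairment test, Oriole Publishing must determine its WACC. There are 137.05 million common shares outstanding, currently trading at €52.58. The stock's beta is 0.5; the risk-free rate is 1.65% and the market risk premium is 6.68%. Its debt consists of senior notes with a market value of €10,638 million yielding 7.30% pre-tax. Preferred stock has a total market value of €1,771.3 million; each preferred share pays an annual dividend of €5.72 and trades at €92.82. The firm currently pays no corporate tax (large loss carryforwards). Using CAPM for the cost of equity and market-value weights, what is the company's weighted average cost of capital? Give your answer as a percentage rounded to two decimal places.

Cost of equity via CAPM: Re = 1.65% + 0.5 × 6.68% = 4.9900%.
Cost of preferred: Rp = 5.72 / 92.82 = 6.1625%.
Market value of equity E = 52.58 × 137.05m = 7206.089m.
Total capital V = 7206.089 + 1771.3 + 10638 = 19615.389.
Equity: weight = 7206.089/19615.389 = 0.3674; cost = 4.99%.
Preferred: weight = 1771.3/19615.389 = 0.0903; cost = 6.1625%.
Senior notes: weight = 10638/19615.389 = 0.5423; after-tax cost = 7.3% × (1 − 0%) = 7.3000%.
WACC = 0.3674 × 4.9900% + 0.0903 × 6.1625% + 0.5423 × 7.3000% = 6.3487%.

6.35%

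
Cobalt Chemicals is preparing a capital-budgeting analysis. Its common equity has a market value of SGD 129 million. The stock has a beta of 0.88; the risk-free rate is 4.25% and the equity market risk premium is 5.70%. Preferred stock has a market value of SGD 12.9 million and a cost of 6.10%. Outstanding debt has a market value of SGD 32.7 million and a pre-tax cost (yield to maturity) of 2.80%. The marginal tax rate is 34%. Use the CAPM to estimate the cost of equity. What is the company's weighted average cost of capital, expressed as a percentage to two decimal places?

7.64%

Cost of equity via CAPM: Re = 4.25% + 0.88 × 5.7% = 9.2660%.
Total capital V = 129 + 12.9 + 32.7 = 174.6.
Equity: weight = 129/174.6 = 0.7388; cost = 9.266%.
Preferred: weight = 12.9/174.6 = 0.0739; cost = 6.1%.
Debt: weight = 32.7/174.6 = 0.1873; after-tax cost = 2.8% × (1 − 34%) = 1.8480%.
WACC = 0.7388 × 9.2660% + 0.0739 × 6.1000% + 0.1873 × 1.8480% = 7.6428%.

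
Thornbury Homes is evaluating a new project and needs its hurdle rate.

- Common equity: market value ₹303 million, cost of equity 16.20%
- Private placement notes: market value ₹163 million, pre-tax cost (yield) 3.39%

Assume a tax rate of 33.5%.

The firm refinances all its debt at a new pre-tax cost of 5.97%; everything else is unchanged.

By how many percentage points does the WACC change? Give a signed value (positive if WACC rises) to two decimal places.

Current WACC:
Total capital V = 303 + 163 = 466.
Equity: weight = 303/466 = 0.6502; cost = 16.2%.
Private placement notes: weight = 163/466 = 0.3498; after-tax cost = 3.39% × (1 − 33.5%) = 2.2544%.
WACC = 0.6502 × 16.2000% + 0.3498 × 2.2544% = 11.3220%.
After the change:
Total capital V = 303 + 163 = 466.
Equity: weight = 303/466 = 0.6502; cost = 16.2%.
Private placement notes: weight = 163/466 = 0.3498; after-tax cost = 5.97% × (1 − 33.5%) = 3.9701%.
WACC = 0.6502 × 16.2000% + 0.3498 × 3.9701% = 11.9221%.
Change in WACC = 11.9221% − 11.3220% = 0.6001 pp.

+0.60 pp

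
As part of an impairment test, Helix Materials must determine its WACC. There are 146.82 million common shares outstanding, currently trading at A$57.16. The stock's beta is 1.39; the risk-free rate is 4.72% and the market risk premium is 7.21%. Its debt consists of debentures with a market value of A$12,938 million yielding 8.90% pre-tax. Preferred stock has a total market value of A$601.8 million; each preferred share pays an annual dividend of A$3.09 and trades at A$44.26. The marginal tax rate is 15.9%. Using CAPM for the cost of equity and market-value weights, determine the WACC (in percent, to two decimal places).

10.25%

Cost of equity via CAPM: Re = 4.72% + 1.39 × 7.21% = 14.7419%.
Cost of preferred: Rp = 3.09 / 44.26 = 6.9815%.
Market value of equity E = 57.16 × 146.82m = 8392.2312m.
Total capital V = 8392.2312 + 601.8 + 12938 = 21932.0312.
Equity: weight = 8392.2312/21932.0312 = 0.3826; cost = 14.7419%.
Preferred: weight = 601.8/21932.0312 = 0.0274; cost = 6.9815%.
Debentures: weight = 12938/21932.0312 = 0.5899; after-tax cost = 8.9% × (1 − 15.9%) = 7.4849%.
WACC = 0.3826 × 14.7419% + 0.0274 × 6.9815% + 0.5899 × 7.4849% = 10.2480%.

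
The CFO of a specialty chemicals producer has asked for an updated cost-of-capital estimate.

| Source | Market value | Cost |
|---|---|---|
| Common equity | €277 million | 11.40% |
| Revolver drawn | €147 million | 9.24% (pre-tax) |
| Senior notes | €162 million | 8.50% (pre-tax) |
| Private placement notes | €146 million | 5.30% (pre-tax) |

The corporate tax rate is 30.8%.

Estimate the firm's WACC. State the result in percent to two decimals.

7.63%

Total capital V = 277 + 147 + 162 + 146 = 732.
Equity: weight = 277/732 = 0.3784; cost = 11.4%.
Revolver drawn: weight = 147/732 = 0.2008; after-tax cost = 9.24% × (1 − 30.8%) = 6.3941%.
Senior notes: weight = 162/732 = 0.2213; after-tax cost = 8.5% × (1 − 30.8%) = 5.8820%.
Private placement notes: weight = 146/732 = 0.1995; after-tax cost = 5.3% × (1 − 30.8%) = 3.6676%.
WACC = 0.3784 × 11.4000% + 0.2008 × 6.3941% + 0.2213 × 5.8820% + 0.1995 × 3.6676% = 7.6313%.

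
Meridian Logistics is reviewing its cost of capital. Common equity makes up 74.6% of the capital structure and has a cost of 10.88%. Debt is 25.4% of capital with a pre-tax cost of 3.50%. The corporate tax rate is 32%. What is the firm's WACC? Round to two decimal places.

After-tax cost of debt = 3.5% × (1 − 32%) = 2.3800%.
WACC = 0.746 × 10.8800% + 0.254 × 2.3800% = 8.7210%.

8.72%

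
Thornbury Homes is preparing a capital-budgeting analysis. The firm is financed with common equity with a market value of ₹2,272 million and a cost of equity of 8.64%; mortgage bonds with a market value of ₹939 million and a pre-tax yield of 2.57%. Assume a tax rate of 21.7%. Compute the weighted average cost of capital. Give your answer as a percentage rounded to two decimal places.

Total capital V = 2272 + 939 = 3211.
Equity: weight = 2272/3211 = 0.7076; cost = 8.64%.
Mortgage bonds: weight = 939/3211 = 0.2924; after-tax cost = 2.57% × (1 − 21.7%) = 2.0123%.
WACC = 0.7076 × 8.6400% + 0.2924 × 2.0123% = 6.7018%.

6.70%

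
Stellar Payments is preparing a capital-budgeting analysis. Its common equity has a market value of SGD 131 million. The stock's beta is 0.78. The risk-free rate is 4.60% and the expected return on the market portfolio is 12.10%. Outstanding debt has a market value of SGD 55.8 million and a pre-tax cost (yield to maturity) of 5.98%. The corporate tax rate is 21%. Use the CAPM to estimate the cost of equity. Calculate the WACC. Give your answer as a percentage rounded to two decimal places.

Market risk premium = 12.1% − 4.6% = 7.5%.
Cost of equity via CAPM: Re = 4.6% + 0.78 × 7.5% = 10.4500%.
Total capital V = 131 + 55.8 = 186.8.
Equity: weight = 131/186.8 = 0.7013; cost = 10.45%.
Debt: weight = 55.8/186.8 = 0.2987; after-tax cost = 5.98% × (1 − 21%) = 4.7242%.
WACC = 0.7013 × 10.4500% + 0.2987 × 4.7242% = 8.7396%.

8.74%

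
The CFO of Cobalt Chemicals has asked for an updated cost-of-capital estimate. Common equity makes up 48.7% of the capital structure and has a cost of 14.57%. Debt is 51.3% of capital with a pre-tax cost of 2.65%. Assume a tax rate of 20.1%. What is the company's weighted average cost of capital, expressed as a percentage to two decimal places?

8.18%

After-tax cost of debt = 2.65% × (1 − 20.1%) = 2.1173%.
WACC = 0.487 × 14.5700% + 0.513 × 2.1173% = 8.1818%.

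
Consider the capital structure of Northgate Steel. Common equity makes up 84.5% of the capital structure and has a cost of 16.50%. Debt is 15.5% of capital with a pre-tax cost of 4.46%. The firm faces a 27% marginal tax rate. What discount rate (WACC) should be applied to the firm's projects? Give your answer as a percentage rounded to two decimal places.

14.45%

After-tax cost of debt = 4.46% × (1 − 27%) = 3.2558%.
WACC = 0.845 × 16.5000% + 0.155 × 3.2558% = 14.4471%.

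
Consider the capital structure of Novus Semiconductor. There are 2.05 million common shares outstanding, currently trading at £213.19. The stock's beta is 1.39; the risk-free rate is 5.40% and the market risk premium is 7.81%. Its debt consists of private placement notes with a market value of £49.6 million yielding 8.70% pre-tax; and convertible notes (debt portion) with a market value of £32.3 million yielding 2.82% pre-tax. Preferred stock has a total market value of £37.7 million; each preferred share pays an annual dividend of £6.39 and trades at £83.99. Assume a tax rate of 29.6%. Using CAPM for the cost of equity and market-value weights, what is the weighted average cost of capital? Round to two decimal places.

13.94%

Cost of equity via CAPM: Re = 5.4% + 1.39 × 7.81% = 16.2559%.
Cost of preferred: Rp = 6.39 / 83.99 = 7.6080%.
Market value of equity E = 213.19 × 2.05m = 437.0395m.
Total capital V = 437.0395 + 37.7 + 49.6 + 32.3 = 556.6395.
Equity: weight = 437.0395/556.6395 = 0.7851; cost = 16.2559%.
Preferred: weight = 37.7/556.6395 = 0.0677; cost = 7.608%.
Private placement notes: weight = 49.6/556.6395 = 0.0891; after-tax cost = 8.7% × (1 − 29.6%) = 6.1248%.
Convertible notes (debt portion): weight = 32.3/556.6395 = 0.0580; after-tax cost = 2.82% × (1 − 29.6%) = 1.9853%.
WACC = 0.7851 × 16.2559% + 0.0677 × 7.6080% + 0.0891 × 6.1248% + 0.0580 × 1.9853% = 13.9394%.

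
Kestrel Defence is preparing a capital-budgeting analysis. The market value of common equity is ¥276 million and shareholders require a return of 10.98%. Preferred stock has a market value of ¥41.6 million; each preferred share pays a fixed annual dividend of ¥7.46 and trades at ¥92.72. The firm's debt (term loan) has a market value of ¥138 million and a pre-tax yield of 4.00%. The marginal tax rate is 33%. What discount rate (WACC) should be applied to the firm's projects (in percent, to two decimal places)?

Cost of preferred: Rp = 7.46 / 92.72 = 8.0457%.
Total capital V = 276 + 41.6 + 138 = 455.6.
Equity: weight = 276/455.6 = 0.6058; cost = 10.98%.
Preferred: weight = 41.6/455.6 = 0.0913; cost = 8.0457%.
Term loan: weight = 138/455.6 = 0.3029; after-tax cost = 4% × (1 − 33%) = 2.6800%.
WACC = 0.6058 × 10.9800% + 0.0913 × 8.0457% + 0.3029 × 2.6800% = 8.1980%.

8.20%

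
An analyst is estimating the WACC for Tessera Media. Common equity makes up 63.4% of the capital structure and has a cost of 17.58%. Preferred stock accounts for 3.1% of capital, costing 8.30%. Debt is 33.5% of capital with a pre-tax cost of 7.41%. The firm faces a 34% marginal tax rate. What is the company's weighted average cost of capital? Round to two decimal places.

13.04%

After-tax cost of debt = 7.41% × (1 − 34%) = 4.8906%.
WACC = 0.634 × 17.5800% + 0.031 × 8.3000% + 0.335 × 4.8906% = 13.0414%.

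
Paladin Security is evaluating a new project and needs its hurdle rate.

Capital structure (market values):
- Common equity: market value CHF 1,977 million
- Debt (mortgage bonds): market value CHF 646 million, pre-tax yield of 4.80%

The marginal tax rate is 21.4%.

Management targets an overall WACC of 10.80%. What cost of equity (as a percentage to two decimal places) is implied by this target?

Total capital V = 1977 + 646 = 2623.
Equity weight = 1977/2623 = 0.7537.
Mortgage bonds weight = 646/2623 = 0.2463.
Debt contribution = 0.2463 × 4.8% × (1 − 21.4%) = 0.9292%.
Required equity contribution = 10.8% − 0.9292% = 9.8708%.
Re = 9.8708% / 0.7537 = 13.0962%.

13.10%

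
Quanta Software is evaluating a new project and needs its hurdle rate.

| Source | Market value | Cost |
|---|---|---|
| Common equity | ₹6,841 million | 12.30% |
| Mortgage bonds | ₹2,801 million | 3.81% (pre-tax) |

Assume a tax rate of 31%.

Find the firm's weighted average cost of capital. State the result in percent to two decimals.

9.49%

Total capital V = 6841 + 2801 = 9642.
Equity: weight = 6841/9642 = 0.7095; cost = 12.3%.
Mortgage bonds: weight = 2801/9642 = 0.2905; after-tax cost = 3.81% × (1 − 31%) = 2.6289%.
WACC = 0.7095 × 12.3000% + 0.2905 × 2.6289% = 9.4905%.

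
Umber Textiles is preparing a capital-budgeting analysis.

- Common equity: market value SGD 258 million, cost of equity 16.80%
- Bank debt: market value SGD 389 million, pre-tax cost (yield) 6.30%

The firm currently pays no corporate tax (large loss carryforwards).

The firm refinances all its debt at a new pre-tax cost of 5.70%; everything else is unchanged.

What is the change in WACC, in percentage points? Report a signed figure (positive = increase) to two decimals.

-0.36 pp

Current WACC:
Total capital V = 258 + 389 = 647.
Equity: weight = 258/647 = 0.3988; cost = 16.8%.
Bank debt: weight = 389/647 = 0.6012; after-tax cost = 6.3% × (1 − 0%) = 6.3000%.
WACC = 0.3988 × 16.8000% + 0.6012 × 6.3000% = 10.4870%.
After the change:
Total capital V = 258 + 389 = 647.
Equity: weight = 258/647 = 0.3988; cost = 16.8%.
Bank debt: weight = 389/647 = 0.6012; after-tax cost = 5.7% × (1 − 0%) = 5.7000%.
WACC = 0.3988 × 16.8000% + 0.6012 × 5.7000% = 10.1263%.
Change in WACC = 10.1263% − 10.4870% = -0.3607 pp.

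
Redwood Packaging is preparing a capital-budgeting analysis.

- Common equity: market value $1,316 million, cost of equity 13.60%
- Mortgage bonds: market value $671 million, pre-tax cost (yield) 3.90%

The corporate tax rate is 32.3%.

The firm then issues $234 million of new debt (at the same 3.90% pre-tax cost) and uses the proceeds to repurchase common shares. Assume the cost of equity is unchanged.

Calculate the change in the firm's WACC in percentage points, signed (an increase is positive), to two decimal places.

Current WACC:
Total capital V = 1316 + 671 = 1987.
Equity: weight = 1316/1987 = 0.6623; cost = 13.6%.
Mortgage bonds: weight = 671/1987 = 0.3377; after-tax cost = 3.9% × (1 − 32.3%) = 2.6403%.
WACC = 0.6623 × 13.6000% + 0.3377 × 2.6403% = 9.8990%.
After the change:
Total capital V = 1082 + 905 = 1987.
Equity: weight = 1082/1987 = 0.5445; cost = 13.6%.
Mortgage bonds: weight = 905/1987 = 0.4555; after-tax cost = 3.9% × (1 − 32.3%) = 2.6403%.
WACC = 0.5445 × 13.6000% + 0.4555 × 2.6403% = 8.6083%.
Change in WACC = 8.6083% − 9.8990% = -1.2907 pp.

-1.29 pp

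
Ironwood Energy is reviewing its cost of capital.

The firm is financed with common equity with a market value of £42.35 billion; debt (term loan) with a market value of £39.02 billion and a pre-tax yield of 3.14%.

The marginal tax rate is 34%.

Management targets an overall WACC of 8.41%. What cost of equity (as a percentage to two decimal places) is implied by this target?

14.25%

Total capital V = 42.35 + 39.02 = 81.37.
Equity weight = 42.35/81.37 = 0.5205.
Term loan weight = 39.02/81.37 = 0.4795.
Debt contribution = 0.4795 × 3.14% × (1 − 34%) = 0.9938%.
Required equity contribution = 8.41% − 0.9938% = 7.4162%.
Re = 7.4162% / 0.5205 = 14.2493%.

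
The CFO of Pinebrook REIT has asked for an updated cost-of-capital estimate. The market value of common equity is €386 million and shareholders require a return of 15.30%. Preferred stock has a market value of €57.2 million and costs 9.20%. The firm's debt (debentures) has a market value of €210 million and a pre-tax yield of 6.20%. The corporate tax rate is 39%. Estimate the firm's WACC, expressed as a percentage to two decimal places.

Total capital V = 386 + 57.2 + 210 = 653.2.
Equity: weight = 386/653.2 = 0.5909; cost = 15.3%.
Preferred: weight = 57.2/653.2 = 0.0876; cost = 9.2%.
Debentures: weight = 210/653.2 = 0.3215; after-tax cost = 6.2% × (1 − 39%) = 3.7820%.
WACC = 0.5909 × 15.3000% + 0.0876 × 9.2000% + 0.3215 × 3.7820% = 11.0629%.

11.06%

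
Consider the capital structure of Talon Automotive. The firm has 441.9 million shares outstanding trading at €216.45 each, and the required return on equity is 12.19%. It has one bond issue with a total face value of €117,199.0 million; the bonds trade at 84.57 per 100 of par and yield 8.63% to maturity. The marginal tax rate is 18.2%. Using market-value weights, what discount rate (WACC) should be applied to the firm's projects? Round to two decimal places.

9.58%

Market value of equity E = 216.45 × 441.9m = 95649.255m. Market value of debt D = 117199m × 84.57/100 = 99115.1943m.
Total capital V = 95649.255 + 99115.1943 = 194764.4493.
Equity: weight = 95649.255/194764.4493 = 0.4911; cost = 12.19%.
Bonds outstanding: weight = 99115.1943/194764.4493 = 0.5089; after-tax cost = 8.63% × (1 − 18.2%) = 7.0593%.
WACC = 0.4911 × 12.1900% + 0.5089 × 7.0593% = 9.5790%.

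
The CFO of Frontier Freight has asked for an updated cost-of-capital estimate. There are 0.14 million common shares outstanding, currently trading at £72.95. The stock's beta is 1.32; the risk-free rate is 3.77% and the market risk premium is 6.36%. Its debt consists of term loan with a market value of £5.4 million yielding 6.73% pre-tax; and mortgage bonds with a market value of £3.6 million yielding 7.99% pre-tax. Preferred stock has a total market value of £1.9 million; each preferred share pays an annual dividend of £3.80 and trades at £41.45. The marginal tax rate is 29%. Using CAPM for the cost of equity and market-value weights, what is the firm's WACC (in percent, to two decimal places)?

8.90%

Cost of equity via CAPM: Re = 3.77% + 1.32 × 6.36% = 12.1652%.
Cost of preferred: Rp = 3.8 / 41.45 = 9.1677%.
Market value of equity E = 72.95 × 0.14m = 10.213m.
Total capital V = 10.213 + 1.9 + 5.4 + 3.6 = 21.113.
Equity: weight = 10.213/21.113 = 0.4837; cost = 12.1652%.
Preferred: weight = 1.9/21.113 = 0.0900; cost = 9.1677%.
Term loan: weight = 5.4/21.113 = 0.2558; after-tax cost = 6.73% × (1 − 29%) = 4.7783%.
Mortgage bonds: weight = 3.6/21.113 = 0.1705; after-tax cost = 7.99% × (1 − 29%) = 5.6729%.
WACC = 0.4837 × 12.1652% + 0.0900 × 9.1677% + 0.2558 × 4.7783% + 0.1705 × 5.6729% = 8.8991%.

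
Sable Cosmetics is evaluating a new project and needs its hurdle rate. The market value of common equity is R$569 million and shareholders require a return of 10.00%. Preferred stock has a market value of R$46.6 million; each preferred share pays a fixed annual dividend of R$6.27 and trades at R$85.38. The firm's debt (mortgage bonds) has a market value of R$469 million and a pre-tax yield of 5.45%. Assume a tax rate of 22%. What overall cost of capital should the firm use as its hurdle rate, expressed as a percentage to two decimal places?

Cost of preferred: Rp = 6.27 / 85.38 = 7.3436%.
Total capital V = 569 + 46.6 + 469 = 1084.6.
Equity: weight = 569/1084.6 = 0.5246; cost = 10%.
Preferred: weight = 46.6/1084.6 = 0.0430; cost = 7.3436%.
Mortgage bonds: weight = 469/1084.6 = 0.4324; after-tax cost = 5.45% × (1 − 22%) = 4.2510%.
WACC = 0.5246 × 10.0000% + 0.0430 × 7.3436% + 0.4324 × 4.2510% = 7.3999%.

7.40%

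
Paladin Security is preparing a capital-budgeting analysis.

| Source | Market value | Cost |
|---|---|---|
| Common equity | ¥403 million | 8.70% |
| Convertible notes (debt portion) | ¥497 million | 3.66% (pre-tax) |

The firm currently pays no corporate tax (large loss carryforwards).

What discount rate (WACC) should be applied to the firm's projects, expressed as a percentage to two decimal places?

5.92%

Total capital V = 403 + 497 = 900.
Equity: weight = 403/900 = 0.4478; cost = 8.7%.
Convertible notes (debt portion): weight = 497/900 = 0.5522; after-tax cost = 3.66% × (1 − 0%) = 3.6600%.
WACC = 0.4478 × 8.7000% + 0.5522 × 3.6600% = 5.9168%.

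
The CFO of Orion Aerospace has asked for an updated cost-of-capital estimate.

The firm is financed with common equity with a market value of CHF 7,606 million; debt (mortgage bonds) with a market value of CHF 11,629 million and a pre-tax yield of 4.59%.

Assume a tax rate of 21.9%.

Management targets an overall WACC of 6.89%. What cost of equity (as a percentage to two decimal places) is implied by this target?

Total capital V = 7606 + 11629 = 19235.
Equity weight = 7606/19235 = 0.3954.
Mortgage bonds weight = 11629/19235 = 0.6046.
Debt contribution = 0.6046 × 4.59% × (1 − 21.9%) = 2.1673%.
Required equity contribution = 6.89% − 2.1673% = 4.7227%.
Re = 4.7227% / 0.3954 = 11.9434%.

11.94%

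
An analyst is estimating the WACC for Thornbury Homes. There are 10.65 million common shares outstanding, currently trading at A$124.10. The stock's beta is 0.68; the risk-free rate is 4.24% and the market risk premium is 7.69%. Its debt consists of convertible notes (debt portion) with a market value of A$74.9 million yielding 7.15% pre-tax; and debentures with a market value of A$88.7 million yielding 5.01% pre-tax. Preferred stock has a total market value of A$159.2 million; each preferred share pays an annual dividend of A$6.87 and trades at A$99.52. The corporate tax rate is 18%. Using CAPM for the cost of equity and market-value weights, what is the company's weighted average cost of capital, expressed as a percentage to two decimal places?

8.77%

Cost of equity via CAPM: Re = 4.24% + 0.68 × 7.69% = 9.4692%.
Cost of preferred: Rp = 6.87 / 99.52 = 6.9031%.
Market value of equity E = 124.1 × 10.65m = 1321.665m.
Total capital V = 1321.665 + 159.2 + 74.9 + 88.7 = 1644.465.
Equity: weight = 1321.665/1644.465 = 0.8037; cost = 9.4692%.
Preferred: weight = 159.2/1644.465 = 0.0968; cost = 6.9031%.
Convertible notes (debt portion): weight = 74.9/1644.465 = 0.0455; after-tax cost = 7.15% × (1 − 18%) = 5.8630%.
Debentures: weight = 88.7/1644.465 = 0.0539; after-tax cost = 5.01% × (1 − 18%) = 4.1082%.
WACC = 0.8037 × 9.4692% + 0.0968 × 6.9031% + 0.0455 × 5.8630% + 0.0539 × 4.1082% = 8.7674%.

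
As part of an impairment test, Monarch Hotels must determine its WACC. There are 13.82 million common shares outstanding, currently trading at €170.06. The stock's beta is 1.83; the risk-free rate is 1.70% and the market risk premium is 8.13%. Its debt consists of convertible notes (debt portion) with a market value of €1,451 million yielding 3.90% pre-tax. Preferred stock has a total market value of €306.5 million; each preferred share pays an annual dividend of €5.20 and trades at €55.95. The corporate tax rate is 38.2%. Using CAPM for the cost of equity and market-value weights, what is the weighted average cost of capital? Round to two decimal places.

Cost of equity via CAPM: Re = 1.7% + 1.83 × 8.13% = 16.5779%.
Cost of preferred: Rp = 5.2 / 55.95 = 9.2940%.
Market value of equity E = 170.06 × 13.82m = 2350.2292m.
Total capital V = 2350.2292 + 306.5 + 1451 = 4107.7292.
Equity: weight = 2350.2292/4107.7292 = 0.5721; cost = 16.5779%.
Preferred: weight = 306.5/4107.7292 = 0.0746; cost = 9.294%.
Convertible notes (debt portion): weight = 1451/4107.7292 = 0.3532; after-tax cost = 3.9% × (1 − 38.2%) = 2.4102%.
WACC = 0.5721 × 16.5779% + 0.0746 × 9.2940% + 0.3532 × 2.4102% = 11.0299%.

11.03%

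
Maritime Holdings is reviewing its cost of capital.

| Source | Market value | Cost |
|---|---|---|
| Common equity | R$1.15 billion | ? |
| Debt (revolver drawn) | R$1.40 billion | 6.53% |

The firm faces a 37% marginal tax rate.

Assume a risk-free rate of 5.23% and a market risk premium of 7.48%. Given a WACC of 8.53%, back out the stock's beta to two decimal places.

1.16

Total capital V = 1.15 + 1.4 = 2.55.
Equity weight = 1.15/2.55 = 0.4510.
Revolver drawn weight = 1.4/2.55 = 0.5490.
Debt contribution = 0.5490 × 6.53% × (1 − 37%) = 2.2586%.
Required equity contribution = 8.53% − 2.2586% = 6.2714%  ⇒  Re = 13.9061%.
CAPM: 13.9061% = 5.23% + β × 7.48%  ⇒  β = 1.1599.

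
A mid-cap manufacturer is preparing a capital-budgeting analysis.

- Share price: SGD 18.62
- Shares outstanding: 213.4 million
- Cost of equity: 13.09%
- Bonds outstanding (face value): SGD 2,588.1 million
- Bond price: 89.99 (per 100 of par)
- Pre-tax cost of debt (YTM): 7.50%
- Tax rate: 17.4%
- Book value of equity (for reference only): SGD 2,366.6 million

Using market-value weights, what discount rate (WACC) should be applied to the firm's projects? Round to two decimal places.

10.54%

Market value of equity E = 18.62 × 213.4m = 3973.508m. Market value of debt D = 2588.1m × 89.99/100 = 2329.03119m.
Total capital V = 3973.508 + 2329.03119 = 6302.53919.
Equity: weight = 3973.508/6302.53919 = 0.6305; cost = 13.09%.
Bonds outstanding: weight = 2329.03119/6302.53919 = 0.3695; after-tax cost = 7.5% × (1 − 17.4%) = 6.1950%.
WACC = 0.6305 × 13.0900% + 0.3695 × 6.1950% = 10.5420%.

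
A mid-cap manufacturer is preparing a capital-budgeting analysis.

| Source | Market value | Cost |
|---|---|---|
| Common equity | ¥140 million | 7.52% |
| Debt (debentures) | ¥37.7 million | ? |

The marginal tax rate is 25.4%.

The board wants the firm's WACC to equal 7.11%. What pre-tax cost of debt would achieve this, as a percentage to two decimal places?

Total capital V = 140 + 37.7 = 177.7.
Equity weight = 140/177.7 = 0.7878.
Debentures weight = 37.7/177.7 = 0.2122.
Equity contribution = 0.7878 × 7.52% = 5.9246%.
Remaining for debt = 7.11% − 5.9246% = 1.1854%.
Rd × (1 − 25.4%) × 0.2122 = 1.1854%  ⇒  Rd = 7.4899%.

7.49%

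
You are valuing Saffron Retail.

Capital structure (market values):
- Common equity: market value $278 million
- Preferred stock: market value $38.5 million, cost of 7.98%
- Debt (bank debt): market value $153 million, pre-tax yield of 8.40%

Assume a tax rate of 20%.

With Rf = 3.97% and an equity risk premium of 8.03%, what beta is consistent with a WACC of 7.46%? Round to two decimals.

0.48

Total capital V = 278 + 38.5 + 153 = 469.5.
Equity weight = 278/469.5 = 0.5921.
Preferred weight = 38.5/469.5 = 0.0820.
Bank debt weight = 153/469.5 = 0.3259.
Debt contribution = 0.3259 × 8.4% × (1 − 20%) = 2.1899%.
Preferred contribution = 0.0820 × 7.98% = 0.6544%.
Required equity contribution = 7.46% − 2.8443% = 4.6157%  ⇒  Re = 7.7953%.
CAPM: 7.7953% = 3.97% + β × 8.03%  ⇒  β = 0.4764.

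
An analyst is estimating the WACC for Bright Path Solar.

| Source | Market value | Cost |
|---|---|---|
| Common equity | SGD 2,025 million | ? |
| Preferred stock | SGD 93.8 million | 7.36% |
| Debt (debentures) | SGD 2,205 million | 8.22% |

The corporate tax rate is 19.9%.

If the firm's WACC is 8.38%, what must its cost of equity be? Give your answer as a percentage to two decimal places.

10.38%

Total capital V = 2025 + 93.8 + 2205 = 4323.8.
Equity weight = 2025/4323.8 = 0.4683.
Preferred weight = 93.8/4323.8 = 0.0217.
Debentures weight = 2205/4323.8 = 0.5100.
Debt contribution = 0.5100 × 8.22% × (1 − 19.9%) = 3.3577%.
Preferred contribution = 0.0217 × 7.36% = 0.1597%.
Required equity contribution = 8.38% − 3.5174% = 4.8626%.
Re = 4.8626% / 0.4683 = 10.3827%.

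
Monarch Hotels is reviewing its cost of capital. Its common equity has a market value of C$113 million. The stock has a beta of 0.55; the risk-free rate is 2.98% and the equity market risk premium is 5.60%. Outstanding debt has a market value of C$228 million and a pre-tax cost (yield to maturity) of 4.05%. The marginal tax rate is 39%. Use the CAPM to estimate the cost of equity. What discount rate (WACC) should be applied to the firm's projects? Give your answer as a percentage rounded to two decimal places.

3.66%

Cost of equity via CAPM: Re = 2.98% + 0.55 × 5.6% = 6.0600%.
Total capital V = 113 + 228 = 341.
Equity: weight = 113/341 = 0.3314; cost = 6.06%.
Debt: weight = 228/341 = 0.6686; after-tax cost = 4.05% × (1 − 39%) = 2.4705%.
WACC = 0.3314 × 6.0600% + 0.6686 × 2.4705% = 3.6600%.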